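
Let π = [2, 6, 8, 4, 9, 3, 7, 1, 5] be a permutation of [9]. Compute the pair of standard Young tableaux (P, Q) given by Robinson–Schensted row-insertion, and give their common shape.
P = [1, 3, 5, 9] / [2, 7] / [4, 8] / [6];  Q = [1, 2, 3, 5] / [4, 7] / [6, 9] / [8];  common shape = (4, 2, 2, 1)

Row-insert the values π_1, π_2, … into P one at a time, bumping the leftmost entry strictly greater than the inserted value down to the next row. The recording tableau Q records, in position (i, j), the step at which that cell was added to P.
  Insert 2 (step 1): P = [2];  Q = [1]
  Insert 6 (step 2): P = [2, 6];  Q = [1, 2]
  Insert 8 (step 3): P = [2, 6, 8];  Q = [1, 2, 3]
  Insert 4 (step 4): P = [2, 4, 8] / [6];  Q = [1, 2, 3] / [4]
  Insert 9 (step 5): P = [2, 4, 8, 9] / [6];  Q = [1, 2, 3, 5] / [4]
  Insert 3 (step 6): P = [2, 3, 8, 9] / [4] / [6];  Q = [1, 2, 3, 5] / [4] / [6]
  Insert 7 (step 7): P = [2, 3, 7, 9] / [4, 8] / [6];  Q = [1, 2, 3, 5] / [4, 7] / [6]
  Insert 1 (step 8): P = [1, 3, 7, 9] / [2, 8] / [4] / [6];  Q = [1, 2, 3, 5] / [4, 7] / [6] / [8]
  Insert 5 (step 9): P = [1, 3, 5, 9] / [2, 7] / [4, 8] / [6];  Q = [1, 2, 3, 5] / [4, 7] / [6, 9] / [8]
Final shape: (4, 2, 2, 1).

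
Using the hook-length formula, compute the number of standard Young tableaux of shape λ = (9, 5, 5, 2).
# SYT of shape (9, 5, 5, 2) = 88179000

Hook-length formula: f^λ = n! / Π hook(c), product over all cells c of the Young diagram. For λ = (9, 5, 5, 2), n = 21 boxes. Hook lengths by row (left-to-right, top-to-bottom): [12, 11, 9, 8, 7, 4, 3, 2, 1]; [7, 6, 4, 3, 2]; [6, 5, 3, 2, 1]; [2, 1]. Product of hooks = 579400335360. So f^λ = 21! / 579400335360 = 51090942171709440000 / 579400335360 = 88179000.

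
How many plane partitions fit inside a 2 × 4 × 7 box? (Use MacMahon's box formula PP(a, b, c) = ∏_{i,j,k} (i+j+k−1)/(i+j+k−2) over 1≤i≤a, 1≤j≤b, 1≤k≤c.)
PP(2, 4, 7) = 32670

Evaluate the triple product over i = 1..2, j = 1..4, k = 1..7. The factors are (2/1) · (3/2) · (4/3) · (5/4) · (6/5) · (7/6) · (8/7) · (3/2) · … (56 factors total). The numerators and denominators telescope so the product is an integer; carrying out the multiplication exactly gives PP(2, 4, 7) = 32670.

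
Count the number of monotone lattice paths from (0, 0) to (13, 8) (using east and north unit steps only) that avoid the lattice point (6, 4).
Number of paths = 134190

Total paths from (0, 0) to (13, 8): C(21, 13) = 203490. Paths through (6, 4): (paths (0, 0) → (6, 4)) × (paths (6, 4) → (13, 8)) = C(10, 6) · C(11, 7) = 210 · 330 = 69300. Avoidance count = 203490 − 69300 = 134190.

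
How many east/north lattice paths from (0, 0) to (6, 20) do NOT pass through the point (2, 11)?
Number of paths = 174460

Total paths from (0, 0) to (6, 20): C(26, 6) = 230230. Paths through (2, 11): (paths (0, 0) → (2, 11)) × (paths (2, 11) → (6, 20)) = C(13, 2) · C(13, 4) = 78 · 715 = 55770. Avoidance count = 230230 − 55770 = 174460.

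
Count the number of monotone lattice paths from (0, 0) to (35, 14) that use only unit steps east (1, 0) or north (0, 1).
Number of paths = 675248872536

A monotone lattice path from (0, 0) to (35, 14) consists of 35 east steps and 14 north steps in some order, so it is determined by which 35 of the 49 steps are east. The count is C(49, 35) = 675248872536.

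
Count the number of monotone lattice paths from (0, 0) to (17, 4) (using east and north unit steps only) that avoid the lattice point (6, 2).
Number of paths = 3801

Total paths from (0, 0) to (17, 4): C(21, 17) = 5985. Paths through (6, 2): (paths (0, 0) → (6, 2)) × (paths (6, 2) → (17, 4)) = C(8, 6) · C(13, 11) = 28 · 78 = 2184. Avoidance count = 5985 − 2184 = 3801.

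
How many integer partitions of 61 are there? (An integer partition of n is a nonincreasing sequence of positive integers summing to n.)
p(61) = 1121505

Compute p(n) via the recurrence p(n, m) = p(n, m−1) + p(n−m, m), where p(n, m) counts partitions of n with all parts ≤ m and p(n) = p(n, n). The base cases are p(0, m) = 1 and p(n, 0) = 0 for n > 0. Filling the table yields p(61) = 1121505. (Euler's pentagonal recurrence is an alternative.)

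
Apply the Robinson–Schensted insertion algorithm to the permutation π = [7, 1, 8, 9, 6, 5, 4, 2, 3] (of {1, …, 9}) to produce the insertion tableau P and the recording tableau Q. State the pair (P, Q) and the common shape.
P = [1, 2, 3] / [4, 8, 9] / [5] / [6] / [7];  Q = [1, 3, 4] / [2, 5, 9] / [6] / [7] / [8];  common shape = (3, 3, 1, 1, 1)

Row-insert the values π_1, π_2, … into P one at a time, bumping the leftmost entry strictly greater than the inserted value down to the next row. The recording tableau Q records, in position (i, j), the step at which that cell was added to P.
  Insert 7 (step 1): P = [7];  Q = [1]
  Insert 1 (step 2): P = [1] / [7];  Q = [1] / [2]
  Insert 8 (step 3): P = [1, 8] / [7];  Q = [1, 3] / [2]
  Insert 9 (step 4): P = [1, 8, 9] / [7];  Q = [1, 3, 4] / [2]
  Insert 6 (step 5): P = [1, 6, 9] / [7, 8];  Q = [1, 3, 4] / [2, 5]
  Insert 5 (step 6): P = [1, 5, 9] / [6, 8] / [7];  Q = [1, 3, 4] / [2, 5] / [6]
  Insert 4 (step 7): P = [1, 4, 9] / [5, 8] / [6] / [7];  Q = [1, 3, 4] / [2, 5] / [6] / [7]
  Insert 2 (step 8): P = [1, 2, 9] / [4, 8] / [5] / [6] / [7];  Q = [1, 3, 4] / [2, 5] / [6] / [7] / [8]
  Insert 3 (step 9): P = [1, 2, 3] / [4, 8, 9] / [5] / [6] / [7];  Q = [1, 3, 4] / [2, 5, 9] / [6] / [7] / [8]
Final shape: (3, 3, 1, 1, 1).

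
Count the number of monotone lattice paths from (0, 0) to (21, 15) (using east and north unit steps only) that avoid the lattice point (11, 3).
Number of paths = 5332523416

Total paths from (0, 0) to (21, 15): C(36, 21) = 5567902560. Paths through (11, 3): (paths (0, 0) → (11, 3)) × (paths (11, 3) → (21, 15)) = C(14, 11) · C(22, 10) = 364 · 646646 = 235379144. Avoidance count = 5567902560 − 235379144 = 5332523416.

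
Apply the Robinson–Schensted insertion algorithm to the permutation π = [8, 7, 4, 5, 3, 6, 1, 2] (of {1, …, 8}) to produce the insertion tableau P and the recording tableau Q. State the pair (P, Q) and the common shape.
P = [1, 2, 6] / [3, 5] / [4] / [7] / [8];  Q = [1, 4, 6] / [2, 8] / [3] / [5] / [7];  common shape = (3, 2, 1, 1, 1)

Row-insert the values π_1, π_2, … into P one at a time, bumping the leftmost entry strictly greater than the inserted value down to the next row. The recording tableau Q records, in position (i, j), the step at which that cell was added to P.
  Insert 8 (step 1): P = [8];  Q = [1]
  Insert 7 (step 2): P = [7] / [8];  Q = [1] / [2]
  Insert 4 (step 3): P = [4] / [7] / [8];  Q = [1] / [2] / [3]
  Insert 5 (step 4): P = [4, 5] / [7] / [8];  Q = [1, 4] / [2] / [3]
  Insert 3 (step 5): P = [3, 5] / [4] / [7] / [8];  Q = [1, 4] / [2] / [3] / [5]
  Insert 6 (step 6): P = [3, 5, 6] / [4] / [7] / [8];  Q = [1, 4, 6] / [2] / [3] / [5]
  Insert 1 (step 7): P = [1, 5, 6] / [3] / [4] / [7] / [8];  Q = [1, 4, 6] / [2] / [3] / [5] / [7]
  Insert 2 (step 8): P = [1, 2, 6] / [3, 5] / [4] / [7] / [8];  Q = [1, 4, 6] / [2, 8] / [3] / [5] / [7]
Final shape: (3, 2, 1, 1, 1).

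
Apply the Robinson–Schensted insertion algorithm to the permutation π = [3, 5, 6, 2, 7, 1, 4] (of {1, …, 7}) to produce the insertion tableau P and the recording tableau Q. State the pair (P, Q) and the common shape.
P = [1, 4, 6, 7] / [2, 5] / [3];  Q = [1, 2, 3, 5] / [4, 7] / [6];  common shape = (4, 2, 1)

Row-insert the values π_1, π_2, … into P one at a time, bumping the leftmost entry strictly greater than the inserted value down to the next row. The recording tableau Q records, in position (i, j), the step at which that cell was added to P.
  Insert 3 (step 1): P = [3];  Q = [1]
  Insert 5 (step 2): P = [3, 5];  Q = [1, 2]
  Insert 6 (step 3): P = [3, 5, 6];  Q = [1, 2, 3]
  Insert 2 (step 4): P = [2, 5, 6] / [3];  Q = [1, 2, 3] / [4]
  Insert 7 (step 5): P = [2, 5, 6, 7] / [3];  Q = [1, 2, 3, 5] / [4]
  Insert 1 (step 6): P = [1, 5, 6, 7] / [2] / [3];  Q = [1, 2, 3, 5] / [4] / [6]
  Insert 4 (step 7): P = [1, 4, 6, 7] / [2, 5] / [3];  Q = [1, 2, 3, 5] / [4, 7] / [6]
Final shape: (4, 2, 1).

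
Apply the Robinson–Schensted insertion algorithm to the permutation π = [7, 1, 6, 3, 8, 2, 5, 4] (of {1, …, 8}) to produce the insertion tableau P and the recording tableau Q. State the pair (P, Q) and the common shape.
P = [1, 2, 4] / [3, 5] / [6, 8] / [7];  Q = [1, 3, 5] / [2, 7] / [4, 8] / [6];  common shape = (3, 2, 2, 1)

Row-insert the values π_1, π_2, … into P one at a time, bumping the leftmost entry strictly greater than the inserted value down to the next row. The recording tableau Q records, in position (i, j), the step at which that cell was added to P.
  Insert 7 (step 1): P = [7];  Q = [1]
  Insert 1 (step 2): P = [1] / [7];  Q = [1] / [2]
  Insert 6 (step 3): P = [1, 6] / [7];  Q = [1, 3] / [2]
  Insert 3 (step 4): P = [1, 3] / [6] / [7];  Q = [1, 3] / [2] / [4]
  Insert 8 (step 5): P = [1, 3, 8] / [6] / [7];  Q = [1, 3, 5] / [2] / [4]
  Insert 2 (step 6): P = [1, 2, 8] / [3] / [6] / [7];  Q = [1, 3, 5] / [2] / [4] / [6]
  Insert 5 (step 7): P = [1, 2, 5] / [3, 8] / [6] / [7];  Q = [1, 3, 5] / [2, 7] / [4] / [6]
  Insert 4 (step 8): P = [1, 2, 4] / [3, 5] / [6, 8] / [7];  Q = [1, 3, 5] / [2, 7] / [4, 8] / [6]
Final shape: (3, 2, 2, 1).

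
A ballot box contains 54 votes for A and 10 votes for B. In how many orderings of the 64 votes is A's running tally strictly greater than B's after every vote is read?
Strict-lead orderings = 104137835186

Total orderings of the 64 votes with 54 for A: C(64, 54) = 151473214816. By the Bertrand ballot formula (Cycle Lemma / reflection principle), the number of orderings in which A is strictly ahead of B throughout is (p − q)/(p + q) · C(p + q, p) = (54 − 10)/(54 + 10) · 151473214816 = 104137835186.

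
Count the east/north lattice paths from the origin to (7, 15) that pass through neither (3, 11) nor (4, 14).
Number of paths = 138648

Inclusion–exclusion. Total paths: C(22, 7) = 170544. Through P₁: C(14, 3)·C(8, 4) = 25480. Through P₂: C(18, 4)·C(4, 3) = 12240. Since P₁ is strictly southwest of P₂, a monotone path through both must visit P₁ then P₂; paths through both = C(14, 3)·C(4, 1)·C(4, 3) = 5824. Avoid both = 170544 − 25480 − 12240 + 5824 = 138648.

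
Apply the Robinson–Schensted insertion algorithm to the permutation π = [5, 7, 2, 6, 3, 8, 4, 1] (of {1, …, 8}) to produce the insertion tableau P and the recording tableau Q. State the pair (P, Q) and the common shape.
P = [1, 3, 4] / [2, 6, 8] / [5] / [7];  Q = [1, 2, 6] / [3, 4, 7] / [5] / [8];  common shape = (3, 3, 1, 1)

Row-insert the values π_1, π_2, … into P one at a time, bumping the leftmost entry strictly greater than the inserted value down to the next row. The recording tableau Q records, in position (i, j), the step at which that cell was added to P.
  Insert 5 (step 1): P = [5];  Q = [1]
  Insert 7 (step 2): P = [5, 7];  Q = [1, 2]
  Insert 2 (step 3): P = [2, 7] / [5];  Q = [1, 2] / [3]
  Insert 6 (step 4): P = [2, 6] / [5, 7];  Q = [1, 2] / [3, 4]
  Insert 3 (step 5): P = [2, 3] / [5, 6] / [7];  Q = [1, 2] / [3, 4] / [5]
  Insert 8 (step 6): P = [2, 3, 8] / [5, 6] / [7];  Q = [1, 2, 6] / [3, 4] / [5]
  Insert 4 (step 7): P = [2, 3, 4] / [5, 6, 8] / [7];  Q = [1, 2, 6] / [3, 4, 7] / [5]
  Insert 1 (step 8): P = [1, 3, 4] / [2, 6, 8] / [5] / [7];  Q = [1, 2, 6] / [3, 4, 7] / [5] / [8]
Final shape: (3, 3, 1, 1).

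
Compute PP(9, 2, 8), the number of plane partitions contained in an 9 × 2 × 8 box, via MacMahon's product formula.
PP(9, 2, 8) = 118195220

Evaluate the triple product over i = 1..9, j = 1..2, k = 1..8. The factors are (2/1) · (3/2) · (4/3) · (5/4) · (6/5) · (7/6) · (8/7) · (9/8) · … (144 factors total). The numerators and denominators telescope so the product is an integer; carrying out the multiplication exactly gives PP(9, 2, 8) = 118195220.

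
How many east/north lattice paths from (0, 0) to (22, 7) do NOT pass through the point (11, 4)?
Number of paths = 1063920

Total paths from (0, 0) to (22, 7): C(29, 22) = 1560780. Paths through (11, 4): (paths (0, 0) → (11, 4)) × (paths (11, 4) → (22, 7)) = C(15, 11) · C(14, 11) = 1365 · 364 = 496860. Avoidance count = 1560780 − 496860 = 1063920.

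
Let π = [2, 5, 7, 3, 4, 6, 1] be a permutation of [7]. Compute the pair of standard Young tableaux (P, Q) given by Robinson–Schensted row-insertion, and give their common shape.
P = [1, 3, 4, 6] / [2, 7] / [5];  Q = [1, 2, 3, 6] / [4, 5] / [7];  common shape = (4, 2, 1)

Row-insert the values π_1, π_2, … into P one at a time, bumping the leftmost entry strictly greater than the inserted value down to the next row. The recording tableau Q records, in position (i, j), the step at which that cell was added to P.
  Insert 2 (step 1): P = [2];  Q = [1]
  Insert 5 (step 2): P = [2, 5];  Q = [1, 2]
  Insert 7 (step 3): P = [2, 5, 7];  Q = [1, 2, 3]
  Insert 3 (step 4): P = [2, 3, 7] / [5];  Q = [1, 2, 3] / [4]
  Insert 4 (step 5): P = [2, 3, 4] / [5, 7];  Q = [1, 2, 3] / [4, 5]
  Insert 6 (step 6): P = [2, 3, 4, 6] / [5, 7];  Q = [1, 2, 3, 6] / [4, 5]
  Insert 1 (step 7): P = [1, 3, 4, 6] / [2, 7] / [5];  Q = [1, 2, 3, 6] / [4, 5] / [7]
Final shape: (4, 2, 1).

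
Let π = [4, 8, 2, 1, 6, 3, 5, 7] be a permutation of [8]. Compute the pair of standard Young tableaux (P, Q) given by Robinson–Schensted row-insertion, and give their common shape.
P = [1, 3, 5, 7] / [2, 6] / [4, 8];  Q = [1, 2, 7, 8] / [3, 5] / [4, 6];  common shape = (4, 2, 2)

Row-insert the values π_1, π_2, … into P one at a time, bumping the leftmost entry strictly greater than the inserted value down to the next row. The recording tableau Q records, in position (i, j), the step at which that cell was added to P.
  Insert 4 (step 1): P = [4];  Q = [1]
  Insert 8 (step 2): P = [4, 8];  Q = [1, 2]
  Insert 2 (step 3): P = [2, 8] / [4];  Q = [1, 2] / [3]
  Insert 1 (step 4): P = [1, 8] / [2] / [4];  Q = [1, 2] / [3] / [4]
  Insert 6 (step 5): P = [1, 6] / [2, 8] / [4];  Q = [1, 2] / [3, 5] / [4]
  Insert 3 (step 6): P = [1, 3] / [2, 6] / [4, 8];  Q = [1, 2] / [3, 5] / [4, 6]
  Insert 5 (step 7): P = [1, 3, 5] / [2, 6] / [4, 8];  Q = [1, 2, 7] / [3, 5] / [4, 6]
  Insert 7 (step 8): P = [1, 3, 5, 7] / [2, 6] / [4, 8];  Q = [1, 2, 7, 8] / [3, 5] / [4, 6]
Final shape: (4, 2, 2).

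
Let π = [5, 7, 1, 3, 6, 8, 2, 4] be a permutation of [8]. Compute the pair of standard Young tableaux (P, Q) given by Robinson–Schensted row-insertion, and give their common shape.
P = [1, 2, 4, 8] / [3, 6] / [5, 7];  Q = [1, 2, 5, 6] / [3, 4] / [7, 8];  common shape = (4, 2, 2)

Row-insert the values π_1, π_2, … into P one at a time, bumping the leftmost entry strictly greater than the inserted value down to the next row. The recording tableau Q records, in position (i, j), the step at which that cell was added to P.
  Insert 5 (step 1): P = [5];  Q = [1]
  Insert 7 (step 2): P = [5, 7];  Q = [1, 2]
  Insert 1 (step 3): P = [1, 7] / [5];  Q = [1, 2] / [3]
  Insert 3 (step 4): P = [1, 3] / [5, 7];  Q = [1, 2] / [3, 4]
  Insert 6 (step 5): P = [1, 3, 6] / [5, 7];  Q = [1, 2, 5] / [3, 4]
  Insert 8 (step 6): P = [1, 3, 6, 8] / [5, 7];  Q = [1, 2, 5, 6] / [3, 4]
  Insert 2 (step 7): P = [1, 2, 6, 8] / [3, 7] / [5];  Q = [1, 2, 5, 6] / [3, 4] / [7]
  Insert 4 (step 8): P = [1, 2, 4, 8] / [3, 6] / [5, 7];  Q = [1, 2, 5, 6] / [3, 4] / [7, 8]
Final shape: (4, 2, 2).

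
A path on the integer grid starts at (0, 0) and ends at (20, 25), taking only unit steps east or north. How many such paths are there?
Number of paths = 3169870830126

A monotone lattice path from (0, 0) to (20, 25) consists of 20 east steps and 25 north steps in some order, so it is determined by which 20 of the 45 steps are east. The count is C(45, 20) = 3169870830126.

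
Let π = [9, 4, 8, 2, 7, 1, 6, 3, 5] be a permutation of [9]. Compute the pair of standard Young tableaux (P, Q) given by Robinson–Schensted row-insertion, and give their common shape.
P = [1, 3, 5] / [2, 6] / [4, 7] / [8] / [9];  Q = [1, 3, 9] / [2, 5] / [4, 7] / [6] / [8];  common shape = (3, 2, 2, 1, 1)

Row-insert the values π_1, π_2, … into P one at a time, bumping the leftmost entry strictly greater than the inserted value down to the next row. The recording tableau Q records, in position (i, j), the step at which that cell was added to P.
  Insert 9 (step 1): P = [9];  Q = [1]
  Insert 4 (step 2): P = [4] / [9];  Q = [1] / [2]
  Insert 8 (step 3): P = [4, 8] / [9];  Q = [1, 3] / [2]
  Insert 2 (step 4): P = [2, 8] / [4] / [9];  Q = [1, 3] / [2] / [4]
  Insert 7 (step 5): P = [2, 7] / [4, 8] / [9];  Q = [1, 3] / [2, 5] / [4]
  Insert 1 (step 6): P = [1, 7] / [2, 8] / [4] / [9];  Q = [1, 3] / [2, 5] / [4] / [6]
  Insert 6 (step 7): P = [1, 6] / [2, 7] / [4, 8] / [9];  Q = [1, 3] / [2, 5] / [4, 7] / [6]
  Insert 3 (step 8): P = [1, 3] / [2, 6] / [4, 7] / [8] / [9];  Q = [1, 3] / [2, 5] / [4, 7] / [6] / [8]
  Insert 5 (step 9): P = [1, 3, 5] / [2, 6] / [4, 7] / [8] / [9];  Q = [1, 3, 9] / [2, 5] / [4, 7] / [6] / [8]
Final shape: (3, 2, 2, 1, 1).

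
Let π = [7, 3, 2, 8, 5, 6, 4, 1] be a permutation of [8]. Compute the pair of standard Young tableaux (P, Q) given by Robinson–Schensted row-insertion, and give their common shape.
P = [1, 4, 6] / [2, 5] / [3, 8] / [7];  Q = [1, 4, 6] / [2, 5] / [3, 7] / [8];  common shape = (3, 2, 2, 1)

Row-insert the values π_1, π_2, … into P one at a time, bumping the leftmost entry strictly greater than the inserted value down to the next row. The recording tableau Q records, in position (i, j), the step at which that cell was added to P.
  Insert 7 (step 1): P = [7];  Q = [1]
  Insert 3 (step 2): P = [3] / [7];  Q = [1] / [2]
  Insert 2 (step 3): P = [2] / [3] / [7];  Q = [1] / [2] / [3]
  Insert 8 (step 4): P = [2, 8] / [3] / [7];  Q = [1, 4] / [2] / [3]
  Insert 5 (step 5): P = [2, 5] / [3, 8] / [7];  Q = [1, 4] / [2, 5] / [3]
  Insert 6 (step 6): P = [2, 5, 6] / [3, 8] / [7];  Q = [1, 4, 6] / [2, 5] / [3]
  Insert 4 (step 7): P = [2, 4, 6] / [3, 5] / [7, 8];  Q = [1, 4, 6] / [2, 5] / [3, 7]
  Insert 1 (step 8): P = [1, 4, 6] / [2, 5] / [3, 8] / [7];  Q = [1, 4, 6] / [2, 5] / [3, 7] / [8]
Final shape: (3, 2, 2, 1).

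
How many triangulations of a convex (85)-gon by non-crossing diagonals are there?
C_83 = 68854441132780194707888052034668647142985206100

These polygon triangulations are counted by the Catalan number C_n = (1/(n + 1)) · C(2n, n). For n = 83: C_83 = (1/84) · C(166, 83) = 5783773055153536355462596370912166360010757312400/84 = 68854441132780194707888052034668647142985206100.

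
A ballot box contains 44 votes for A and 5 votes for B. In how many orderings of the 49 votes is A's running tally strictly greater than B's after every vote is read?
Strict-lead orderings = 1517724

Total orderings of the 49 votes with 44 for A: C(49, 44) = 1906884. By the Bertrand ballot formula (Cycle Lemma / reflection principle), the number of orderings in which A is strictly ahead of B throughout is (p − q)/(p + q) · C(p + q, p) = (44 − 5)/(44 + 5) · 1906884 = 1517724.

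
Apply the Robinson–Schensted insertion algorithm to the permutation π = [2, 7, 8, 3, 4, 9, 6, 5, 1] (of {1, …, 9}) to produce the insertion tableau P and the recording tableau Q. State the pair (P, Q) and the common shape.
P = [1, 3, 4, 5] / [2, 8, 9] / [6] / [7];  Q = [1, 2, 3, 6] / [4, 5, 7] / [8] / [9];  common shape = (4, 3, 1, 1)

Row-insert the values π_1, π_2, … into P one at a time, bumping the leftmost entry strictly greater than the inserted value down to the next row. The recording tableau Q records, in position (i, j), the step at which that cell was added to P.
  Insert 2 (step 1): P = [2];  Q = [1]
  Insert 7 (step 2): P = [2, 7];  Q = [1, 2]
  Insert 8 (step 3): P = [2, 7, 8];  Q = [1, 2, 3]
  Insert 3 (step 4): P = [2, 3, 8] / [7];  Q = [1, 2, 3] / [4]
  Insert 4 (step 5): P = [2, 3, 4] / [7, 8];  Q = [1, 2, 3] / [4, 5]
  Insert 9 (step 6): P = [2, 3, 4, 9] / [7, 8];  Q = [1, 2, 3, 6] / [4, 5]
  Insert 6 (step 7): P = [2, 3, 4, 6] / [7, 8, 9];  Q = [1, 2, 3, 6] / [4, 5, 7]
  Insert 5 (step 8): P = [2, 3, 4, 5] / [6, 8, 9] / [7];  Q = [1, 2, 3, 6] / [4, 5, 7] / [8]
  Insert 1 (step 9): P = [1, 3, 4, 5] / [2, 8, 9] / [6] / [7];  Q = [1, 2, 3, 6] / [4, 5, 7] / [8] / [9]
Final shape: (4, 3, 1, 1).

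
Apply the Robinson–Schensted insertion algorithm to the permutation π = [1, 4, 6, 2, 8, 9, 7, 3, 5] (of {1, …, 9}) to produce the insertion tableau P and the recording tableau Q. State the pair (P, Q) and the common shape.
P = [1, 2, 3, 5, 9] / [4, 6, 7] / [8];  Q = [1, 2, 3, 5, 6] / [4, 7, 9] / [8];  common shape = (5, 3, 1)

Row-insert the values π_1, π_2, … into P one at a time, bumping the leftmost entry strictly greater than the inserted value down to the next row. The recording tableau Q records, in position (i, j), the step at which that cell was added to P.
  Insert 1 (step 1): P = [1];  Q = [1]
  Insert 4 (step 2): P = [1, 4];  Q = [1, 2]
  Insert 6 (step 3): P = [1, 4, 6];  Q = [1, 2, 3]
  Insert 2 (step 4): P = [1, 2, 6] / [4];  Q = [1, 2, 3] / [4]
  Insert 8 (step 5): P = [1, 2, 6, 8] / [4];  Q = [1, 2, 3, 5] / [4]
  Insert 9 (step 6): P = [1, 2, 6, 8, 9] / [4];  Q = [1, 2, 3, 5, 6] / [4]
  Insert 7 (step 7): P = [1, 2, 6, 7, 9] / [4, 8];  Q = [1, 2, 3, 5, 6] / [4, 7]
  Insert 3 (step 8): P = [1, 2, 3, 7, 9] / [4, 6] / [8];  Q = [1, 2, 3, 5, 6] / [4, 7] / [8]
  Insert 5 (step 9): P = [1, 2, 3, 5, 9] / [4, 6, 7] / [8];  Q = [1, 2, 3, 5, 6] / [4, 7, 9] / [8]
Final shape: (5, 3, 1).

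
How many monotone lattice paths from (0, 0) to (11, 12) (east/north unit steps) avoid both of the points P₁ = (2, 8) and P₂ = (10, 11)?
Number of paths = 629321

Inclusion–exclusion. Total paths: C(23, 11) = 1352078. Through P₁: C(10, 2)·C(13, 9) = 32175. Through P₂: C(21, 10)·C(2, 1) = 705432. Since P₁ is strictly southwest of P₂, a monotone path through both must visit P₁ then P₂; paths through both = C(10, 2)·C(11, 8)·C(2, 1) = 14850. Avoid both = 1352078 − 32175 − 705432 + 14850 = 629321.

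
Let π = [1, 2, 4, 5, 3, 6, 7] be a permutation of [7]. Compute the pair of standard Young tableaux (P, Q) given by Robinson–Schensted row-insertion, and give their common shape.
P = [1, 2, 3, 5, 6, 7] / [4];  Q = [1, 2, 3, 4, 6, 7] / [5];  common shape = (6, 1)

Row-insert the values π_1, π_2, … into P one at a time, bumping the leftmost entry strictly greater than the inserted value down to the next row. The recording tableau Q records, in position (i, j), the step at which that cell was added to P.
  Insert 1 (step 1): P = [1];  Q = [1]
  Insert 2 (step 2): P = [1, 2];  Q = [1, 2]
  Insert 4 (step 3): P = [1, 2, 4];  Q = [1, 2, 3]
  Insert 5 (step 4): P = [1, 2, 4, 5];  Q = [1, 2, 3, 4]
  Insert 3 (step 5): P = [1, 2, 3, 5] / [4];  Q = [1, 2, 3, 4] / [5]
  Insert 6 (step 6): P = [1, 2, 3, 5, 6] / [4];  Q = [1, 2, 3, 4, 6] / [5]
  Insert 7 (step 7): P = [1, 2, 3, 5, 6, 7] / [4];  Q = [1, 2, 3, 4, 6, 7] / [5]
Final shape: (6, 1).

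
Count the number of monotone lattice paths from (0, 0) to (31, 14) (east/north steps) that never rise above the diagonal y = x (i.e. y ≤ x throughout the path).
Number of paths = 93865125915

By the reflection principle (André's argument), the number of monotone paths to (31, 14) with n ≤ m that never go above y = x is C(45, 31) − C(45, 32) = 166871334960 − 73006209045 = 93865125915.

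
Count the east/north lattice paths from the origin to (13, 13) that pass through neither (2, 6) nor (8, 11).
Number of paths = 8193962

Inclusion–exclusion. Total paths: C(26, 13) = 10400600. Through P₁: C(8, 2)·C(18, 11) = 891072. Through P₂: C(19, 8)·C(7, 5) = 1587222. Since P₁ is strictly southwest of P₂, a monotone path through both must visit P₁ then P₂; paths through both = C(8, 2)·C(11, 6)·C(7, 5) = 271656. Avoid both = 10400600 − 891072 − 1587222 + 271656 = 8193962.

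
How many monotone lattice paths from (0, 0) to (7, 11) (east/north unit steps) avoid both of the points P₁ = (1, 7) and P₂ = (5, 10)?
Number of paths = 21975

Inclusion–exclusion. Total paths: C(18, 7) = 31824. Through P₁: C(8, 1)·C(10, 6) = 1680. Through P₂: C(15, 5)·C(3, 2) = 9009. Since P₁ is strictly southwest of P₂, a monotone path through both must visit P₁ then P₂; paths through both = C(8, 1)·C(7, 4)·C(3, 2) = 840. Avoid both = 31824 − 1680 − 9009 + 840 = 21975.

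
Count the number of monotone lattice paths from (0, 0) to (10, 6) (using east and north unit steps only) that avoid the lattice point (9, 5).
Number of paths = 4004

Total paths from (0, 0) to (10, 6): C(16, 10) = 8008. Paths through (9, 5): (paths (0, 0) → (9, 5)) × (paths (9, 5) → (10, 6)) = C(14, 9) · C(2, 1) = 2002 · 2 = 4004. Avoidance count = 8008 − 4004 = 4004.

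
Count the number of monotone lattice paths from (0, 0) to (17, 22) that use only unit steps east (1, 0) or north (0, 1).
Number of paths = 51021117810

A monotone lattice path from (0, 0) to (17, 22) consists of 17 east steps and 22 north steps in some order, so it is determined by which 17 of the 39 steps are east. The count is C(39, 17) = 51021117810.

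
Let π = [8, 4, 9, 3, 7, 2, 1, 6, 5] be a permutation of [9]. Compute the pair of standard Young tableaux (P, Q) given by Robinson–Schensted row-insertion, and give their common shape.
P = [1, 5] / [2, 6] / [3, 7] / [4, 9] / [8];  Q = [1, 3] / [2, 5] / [4, 8] / [6, 9] / [7];  common shape = (2, 2, 2, 2, 1)

Row-insert the values π_1, π_2, … into P one at a time, bumping the leftmost entry strictly greater than the inserted value down to the next row. The recording tableau Q records, in position (i, j), the step at which that cell was added to P.
  Insert 8 (step 1): P = [8];  Q = [1]
  Insert 4 (step 2): P = [4] / [8];  Q = [1] / [2]
  Insert 9 (step 3): P = [4, 9] / [8];  Q = [1, 3] / [2]
  Insert 3 (step 4): P = [3, 9] / [4] / [8];  Q = [1, 3] / [2] / [4]
  Insert 7 (step 5): P = [3, 7] / [4, 9] / [8];  Q = [1, 3] / [2, 5] / [4]
  Insert 2 (step 6): P = [2, 7] / [3, 9] / [4] / [8];  Q = [1, 3] / [2, 5] / [4] / [6]
  Insert 1 (step 7): P = [1, 7] / [2, 9] / [3] / [4] / [8];  Q = [1, 3] / [2, 5] / [4] / [6] / [7]
  Insert 6 (step 8): P = [1, 6] / [2, 7] / [3, 9] / [4] / [8];  Q = [1, 3] / [2, 5] / [4, 8] / [6] / [7]
  Insert 5 (step 9): P = [1, 5] / [2, 6] / [3, 7] / [4, 9] / [8];  Q = [1, 3] / [2, 5] / [4, 8] / [6, 9] / [7]
Final shape: (2, 2, 2, 2, 1).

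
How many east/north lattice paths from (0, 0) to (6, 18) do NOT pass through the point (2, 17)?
Number of paths = 133741

Total paths from (0, 0) to (6, 18): C(24, 6) = 134596. Paths through (2, 17): (paths (0, 0) → (2, 17)) × (paths (2, 17) → (6, 18)) = C(19, 2) · C(5, 4) = 171 · 5 = 855. Avoidance count = 134596 − 855 = 133741.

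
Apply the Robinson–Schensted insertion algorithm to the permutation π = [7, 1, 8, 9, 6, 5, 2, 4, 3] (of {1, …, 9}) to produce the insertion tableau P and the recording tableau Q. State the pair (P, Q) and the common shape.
P = [1, 2, 3] / [4, 8, 9] / [5] / [6] / [7];  Q = [1, 3, 4] / [2, 5, 8] / [6] / [7] / [9];  common shape = (3, 3, 1, 1, 1)

Row-insert the values π_1, π_2, … into P one at a time, bumping the leftmost entry strictly greater than the inserted value down to the next row. The recording tableau Q records, in position (i, j), the step at which that cell was added to P.
  Insert 7 (step 1): P = [7];  Q = [1]
  Insert 1 (step 2): P = [1] / [7];  Q = [1] / [2]
  Insert 8 (step 3): P = [1, 8] / [7];  Q = [1, 3] / [2]
  Insert 9 (step 4): P = [1, 8, 9] / [7];  Q = [1, 3, 4] / [2]
  Insert 6 (step 5): P = [1, 6, 9] / [7, 8];  Q = [1, 3, 4] / [2, 5]
  Insert 5 (step 6): P = [1, 5, 9] / [6, 8] / [7];  Q = [1, 3, 4] / [2, 5] / [6]
  Insert 2 (step 7): P = [1, 2, 9] / [5, 8] / [6] / [7];  Q = [1, 3, 4] / [2, 5] / [6] / [7]
  Insert 4 (step 8): P = [1, 2, 4] / [5, 8, 9] / [6] / [7];  Q = [1, 3, 4] / [2, 5, 8] / [6] / [7]
  Insert 3 (step 9): P = [1, 2, 3] / [4, 8, 9] / [5] / [6] / [7];  Q = [1, 3, 4] / [2, 5, 8] / [6] / [7] / [9]
Final shape: (3, 3, 1, 1, 1).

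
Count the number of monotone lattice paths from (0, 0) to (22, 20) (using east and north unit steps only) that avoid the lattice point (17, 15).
Number of paths = 371229481980

Total paths from (0, 0) to (22, 20): C(42, 22) = 513791607420. Paths through (17, 15): (paths (0, 0) → (17, 15)) × (paths (17, 15) → (22, 20)) = C(32, 17) · C(10, 5) = 565722720 · 252 = 142562125440. Avoidance count = 513791607420 − 142562125440 = 371229481980.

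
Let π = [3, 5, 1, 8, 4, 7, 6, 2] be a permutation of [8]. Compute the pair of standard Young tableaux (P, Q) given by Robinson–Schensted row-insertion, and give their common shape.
P = [1, 2, 6] / [3, 4, 7] / [5] / [8];  Q = [1, 2, 4] / [3, 5, 6] / [7] / [8];  common shape = (3, 3, 1, 1)

Row-insert the values π_1, π_2, … into P one at a time, bumping the leftmost entry strictly greater than the inserted value down to the next row. The recording tableau Q records, in position (i, j), the step at which that cell was added to P.
  Insert 3 (step 1): P = [3];  Q = [1]
  Insert 5 (step 2): P = [3, 5];  Q = [1, 2]
  Insert 1 (step 3): P = [1, 5] / [3];  Q = [1, 2] / [3]
  Insert 8 (step 4): P = [1, 5, 8] / [3];  Q = [1, 2, 4] / [3]
  Insert 4 (step 5): P = [1, 4, 8] / [3, 5];  Q = [1, 2, 4] / [3, 5]
  Insert 7 (step 6): P = [1, 4, 7] / [3, 5, 8];  Q = [1, 2, 4] / [3, 5, 6]
  Insert 6 (step 7): P = [1, 4, 6] / [3, 5, 7] / [8];  Q = [1, 2, 4] / [3, 5, 6] / [7]
  Insert 2 (step 8): P = [1, 2, 6] / [3, 4, 7] / [5] / [8];  Q = [1, 2, 4] / [3, 5, 6] / [7] / [8]
Final shape: (3, 3, 1, 1).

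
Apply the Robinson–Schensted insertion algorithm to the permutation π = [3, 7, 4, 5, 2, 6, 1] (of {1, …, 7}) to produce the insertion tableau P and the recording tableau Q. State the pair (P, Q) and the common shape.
P = [1, 4, 5, 6] / [2] / [3] / [7];  Q = [1, 2, 4, 6] / [3] / [5] / [7];  common shape = (4, 1, 1, 1)

Row-insert the values π_1, π_2, … into P one at a time, bumping the leftmost entry strictly greater than the inserted value down to the next row. The recording tableau Q records, in position (i, j), the step at which that cell was added to P.
  Insert 3 (step 1): P = [3];  Q = [1]
  Insert 7 (step 2): P = [3, 7];  Q = [1, 2]
  Insert 4 (step 3): P = [3, 4] / [7];  Q = [1, 2] / [3]
  Insert 5 (step 4): P = [3, 4, 5] / [7];  Q = [1, 2, 4] / [3]
  Insert 2 (step 5): P = [2, 4, 5] / [3] / [7];  Q = [1, 2, 4] / [3] / [5]
  Insert 6 (step 6): P = [2, 4, 5, 6] / [3] / [7];  Q = [1, 2, 4, 6] / [3] / [5]
  Insert 1 (step 7): P = [1, 4, 5, 6] / [2] / [3] / [7];  Q = [1, 2, 4, 6] / [3] / [5] / [7]
Final shape: (4, 1, 1, 1).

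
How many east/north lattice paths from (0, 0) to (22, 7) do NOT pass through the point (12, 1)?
Number of paths = 1456676

Total paths from (0, 0) to (22, 7): C(29, 22) = 1560780. Paths through (12, 1): (paths (0, 0) → (12, 1)) × (paths (12, 1) → (22, 7)) = C(13, 12) · C(16, 10) = 13 · 8008 = 104104. Avoidance count = 1560780 − 104104 = 1456676.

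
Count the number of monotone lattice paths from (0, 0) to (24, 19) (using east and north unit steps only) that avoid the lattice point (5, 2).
Number of paths = 619925003250

Total paths from (0, 0) to (24, 19): C(43, 24) = 800472431850. Paths through (5, 2): (paths (0, 0) → (5, 2)) × (paths (5, 2) → (24, 19)) = C(7, 5) · C(36, 19) = 21 · 8597496600 = 180547428600. Avoidance count = 800472431850 − 180547428600 = 619925003250.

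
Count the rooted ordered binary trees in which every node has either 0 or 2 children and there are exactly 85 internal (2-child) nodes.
C_85 = 1063353702922273835973036658043476458723103404520

These full binary trees are counted by the Catalan number C_n = (1/(n + 1)) · C(2n, n). For n = 85: C_85 = (1/86) · C(170, 85) = 91448418451315549893681152591738975450186892788720/86 = 1063353702922273835973036658043476458723103404520.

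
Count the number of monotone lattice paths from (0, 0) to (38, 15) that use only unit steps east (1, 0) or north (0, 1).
Number of paths = 6250347750920

A monotone lattice path from (0, 0) to (38, 15) consists of 38 east steps and 15 north steps in some order, so it is determined by which 38 of the 53 steps are east. The count is C(53, 38) = 6250347750920.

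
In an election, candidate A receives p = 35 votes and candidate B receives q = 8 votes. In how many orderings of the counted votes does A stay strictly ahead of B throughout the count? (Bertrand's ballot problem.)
Strict-lead orderings = 91051857

Total orderings of the 43 votes with 35 for A: C(43, 35) = 145008513. By the Bertrand ballot formula (Cycle Lemma / reflection principle), the number of orderings in which A is strictly ahead of B throughout is (p − q)/(p + q) · C(p + q, p) = (35 − 8)/(35 + 8) · 145008513 = 91051857.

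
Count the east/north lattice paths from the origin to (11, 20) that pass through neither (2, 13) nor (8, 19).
Number of paths = 74978895

Inclusion–exclusion. Total paths: C(31, 11) = 84672315. Through P₁: C(15, 2)·C(16, 9) = 1201200. Through P₂: C(27, 8)·C(4, 3) = 8880300. Since P₁ is strictly southwest of P₂, a monotone path through both must visit P₁ then P₂; paths through both = C(15, 2)·C(12, 6)·C(4, 3) = 388080. Avoid both = 84672315 − 1201200 − 8880300 + 388080 = 74978895.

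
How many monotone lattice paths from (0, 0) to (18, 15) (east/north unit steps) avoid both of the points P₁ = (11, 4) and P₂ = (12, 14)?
Number of paths = 926219765

Inclusion–exclusion. Total paths: C(33, 18) = 1037158320. Through P₁: C(15, 11)·C(18, 7) = 43439760. Through P₂: C(26, 12)·C(7, 6) = 67603900. Since P₁ is strictly southwest of P₂, a monotone path through both must visit P₁ then P₂; paths through both = C(15, 11)·C(11, 1)·C(7, 6) = 105105. Avoid both = 1037158320 − 43439760 − 67603900 + 105105 = 926219765.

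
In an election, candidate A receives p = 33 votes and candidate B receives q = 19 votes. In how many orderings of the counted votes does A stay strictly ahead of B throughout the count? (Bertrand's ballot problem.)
Strict-lead orderings = 20558563992050

Total orderings of the 52 votes with 33 for A: C(52, 33) = 76360380541900. By the Bertrand ballot formula (Cycle Lemma / reflection principle), the number of orderings in which A is strictly ahead of B throughout is (p − q)/(p + q) · C(p + q, p) = (33 − 19)/(33 + 19) · 76360380541900 = 20558563992050.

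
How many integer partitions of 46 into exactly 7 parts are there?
p(46, 7 parts) = 5731

Partitions of n into exactly k parts are in bijection with partitions of n − k into at most k parts (subtract 1 from each part). So p(46, exactly 7) = p(39, parts ≤ 7). Computing via the recurrence p(m, j) = p(m, j−1) + p(m−j, j) gives 5731.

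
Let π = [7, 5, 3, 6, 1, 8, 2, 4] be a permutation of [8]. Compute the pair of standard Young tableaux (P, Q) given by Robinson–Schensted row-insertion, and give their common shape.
P = [1, 2, 4] / [3, 6, 8] / [5] / [7];  Q = [1, 4, 6] / [2, 7, 8] / [3] / [5];  common shape = (3, 3, 1, 1)

Row-insert the values π_1, π_2, … into P one at a time, bumping the leftmost entry strictly greater than the inserted value down to the next row. The recording tableau Q records, in position (i, j), the step at which that cell was added to P.
  Insert 7 (step 1): P = [7];  Q = [1]
  Insert 5 (step 2): P = [5] / [7];  Q = [1] / [2]
  Insert 3 (step 3): P = [3] / [5] / [7];  Q = [1] / [2] / [3]
  Insert 6 (step 4): P = [3, 6] / [5] / [7];  Q = [1, 4] / [2] / [3]
  Insert 1 (step 5): P = [1, 6] / [3] / [5] / [7];  Q = [1, 4] / [2] / [3] / [5]
  Insert 8 (step 6): P = [1, 6, 8] / [3] / [5] / [7];  Q = [1, 4, 6] / [2] / [3] / [5]
  Insert 2 (step 7): P = [1, 2, 8] / [3, 6] / [5] / [7];  Q = [1, 4, 6] / [2, 7] / [3] / [5]
  Insert 4 (step 8): P = [1, 2, 4] / [3, 6, 8] / [5] / [7];  Q = [1, 4, 6] / [2, 7, 8] / [3] / [5]
Final shape: (3, 3, 1, 1).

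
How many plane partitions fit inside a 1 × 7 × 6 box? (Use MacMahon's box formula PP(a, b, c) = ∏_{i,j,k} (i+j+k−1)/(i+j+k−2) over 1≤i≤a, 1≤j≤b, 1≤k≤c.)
PP(1, 7, 6) = 1716

Evaluate the triple product over i = 1..1, j = 1..7, k = 1..6. The factors are (2/1) · (3/2) · (4/3) · (5/4) · (6/5) · (7/6) · (3/2) · (4/3) · … (42 factors total). The numerators and denominators telescope so the product is an integer; carrying out the multiplication exactly gives PP(1, 7, 6) = 1716.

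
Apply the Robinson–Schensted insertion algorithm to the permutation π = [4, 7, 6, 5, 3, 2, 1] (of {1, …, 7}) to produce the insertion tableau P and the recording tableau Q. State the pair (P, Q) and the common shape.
P = [1, 5] / [2] / [3] / [4] / [6] / [7];  Q = [1, 2] / [3] / [4] / [5] / [6] / [7];  common shape = (2, 1, 1, 1, 1, 1)

Row-insert the values π_1, π_2, … into P one at a time, bumping the leftmost entry strictly greater than the inserted value down to the next row. The recording tableau Q records, in position (i, j), the step at which that cell was added to P.
  Insert 4 (step 1): P = [4];  Q = [1]
  Insert 7 (step 2): P = [4, 7];  Q = [1, 2]
  Insert 6 (step 3): P = [4, 6] / [7];  Q = [1, 2] / [3]
  Insert 5 (step 4): P = [4, 5] / [6] / [7];  Q = [1, 2] / [3] / [4]
  Insert 3 (step 5): P = [3, 5] / [4] / [6] / [7];  Q = [1, 2] / [3] / [4] / [5]
  Insert 2 (step 6): P = [2, 5] / [3] / [4] / [6] / [7];  Q = [1, 2] / [3] / [4] / [5] / [6]
  Insert 1 (step 7): P = [1, 5] / [2] / [3] / [4] / [6] / [7];  Q = [1, 2] / [3] / [4] / [5] / [6] / [7]
Final shape: (2, 1, 1, 1, 1, 1).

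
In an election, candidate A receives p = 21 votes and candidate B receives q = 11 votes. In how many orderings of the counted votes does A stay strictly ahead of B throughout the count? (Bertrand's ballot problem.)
Strict-lead orderings = 40320150

Total orderings of the 32 votes with 21 for A: C(32, 21) = 129024480. By the Bertrand ballot formula (Cycle Lemma / reflection principle), the number of orderings in which A is strictly ahead of B throughout is (p − q)/(p + q) · C(p + q, p) = (21 − 11)/(21 + 11) · 129024480 = 40320150.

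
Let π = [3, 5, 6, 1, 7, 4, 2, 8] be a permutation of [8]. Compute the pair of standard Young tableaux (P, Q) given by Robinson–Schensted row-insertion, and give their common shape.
P = [1, 2, 6, 7, 8] / [3, 4] / [5];  Q = [1, 2, 3, 5, 8] / [4, 6] / [7];  common shape = (5, 2, 1)

Row-insert the values π_1, π_2, … into P one at a time, bumping the leftmost entry strictly greater than the inserted value down to the next row. The recording tableau Q records, in position (i, j), the step at which that cell was added to P.
  Insert 3 (step 1): P = [3];  Q = [1]
  Insert 5 (step 2): P = [3, 5];  Q = [1, 2]
  Insert 6 (step 3): P = [3, 5, 6];  Q = [1, 2, 3]
  Insert 1 (step 4): P = [1, 5, 6] / [3];  Q = [1, 2, 3] / [4]
  Insert 7 (step 5): P = [1, 5, 6, 7] / [3];  Q = [1, 2, 3, 5] / [4]
  Insert 4 (step 6): P = [1, 4, 6, 7] / [3, 5];  Q = [1, 2, 3, 5] / [4, 6]
  Insert 2 (step 7): P = [1, 2, 6, 7] / [3, 4] / [5];  Q = [1, 2, 3, 5] / [4, 6] / [7]
  Insert 8 (step 8): P = [1, 2, 6, 7, 8] / [3, 4] / [5];  Q = [1, 2, 3, 5, 8] / [4, 6] / [7]
Final shape: (5, 2, 1).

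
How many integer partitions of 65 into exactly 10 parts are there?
p(65, 10 parts) = 112804

Partitions of n into exactly k parts are in bijection with partitions of n − k into at most k parts (subtract 1 from each part). So p(65, exactly 10) = p(55, parts ≤ 10). Computing via the recurrence p(m, j) = p(m, j−1) + p(m−j, j) gives 112804.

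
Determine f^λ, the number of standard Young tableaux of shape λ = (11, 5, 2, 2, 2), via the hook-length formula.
# SYT of shape (11, 5, 2, 2, 2) = 213393180

Hook-length formula: f^λ = n! / Π hook(c), product over all cells c of the Young diagram. For λ = (11, 5, 2, 2, 2), n = 22 boxes. Hook lengths by row (left-to-right, top-to-bottom): [15, 14, 10, 9, 8, 6, 5, 4, 3, 2, 1]; [8, 7, 3, 2, 1]; [4, 3]; [3, 2]; [2, 1]. Product of hooks = 5267275776000. So f^λ = 22! / 5267275776000 = 1124000727777607680000 / 5267275776000 = 213393180.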